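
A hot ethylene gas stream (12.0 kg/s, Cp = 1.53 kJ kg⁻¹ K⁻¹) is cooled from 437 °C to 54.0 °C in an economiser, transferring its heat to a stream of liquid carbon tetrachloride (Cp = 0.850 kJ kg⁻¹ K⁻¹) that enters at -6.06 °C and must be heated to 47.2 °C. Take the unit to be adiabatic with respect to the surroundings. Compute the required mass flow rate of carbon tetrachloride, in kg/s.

ṁ_c = 155 kg/s

Heat released by hot stream: Q = 12.0 × 1.53 × (437 − 54.0) = 7031.9 kJ/s
Energy balance on cold side (adiabatic exchanger): Q = ṁ_c·Cp_c·(T_c,out − T_c,in)
ṁ_c = 7031.9 / [0.850 × (47.2 − -6.06)] = 155.33 kg/s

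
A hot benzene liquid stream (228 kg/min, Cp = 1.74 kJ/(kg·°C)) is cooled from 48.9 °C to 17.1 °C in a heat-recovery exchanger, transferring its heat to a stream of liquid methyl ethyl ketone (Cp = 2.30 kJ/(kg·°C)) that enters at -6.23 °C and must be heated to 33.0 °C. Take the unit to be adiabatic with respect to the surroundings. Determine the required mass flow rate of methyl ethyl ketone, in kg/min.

ṁ_c = 140 kg/min

Heat released by hot stream: Q = 228 × 1.74 × (48.9 − 17.1) = 12616 kJ/min
Energy balance on cold side (adiabatic exchanger): Q = ṁ_c·Cp_c·(T_c,out − T_c,in)
ṁ_c = 12616 / [2.30 × (33.0 − -6.23)] = 139.82 kg/min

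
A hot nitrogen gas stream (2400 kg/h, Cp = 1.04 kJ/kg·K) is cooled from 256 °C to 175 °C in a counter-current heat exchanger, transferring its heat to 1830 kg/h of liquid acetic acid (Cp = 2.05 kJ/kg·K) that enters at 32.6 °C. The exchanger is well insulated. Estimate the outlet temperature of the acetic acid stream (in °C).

T_c,out = 86.5 °C

Heat released by hot stream: Q = 2400 × 1.04 × (256 − 175) = 202180 kJ/h
Energy balance on cold side (adiabatic exchanger): Q = ṁ_c·Cp_c·(T_c,out − T_c,in)
T_c,out = 32.6 + 202180/(1830 × 2.05) = 86.492 °C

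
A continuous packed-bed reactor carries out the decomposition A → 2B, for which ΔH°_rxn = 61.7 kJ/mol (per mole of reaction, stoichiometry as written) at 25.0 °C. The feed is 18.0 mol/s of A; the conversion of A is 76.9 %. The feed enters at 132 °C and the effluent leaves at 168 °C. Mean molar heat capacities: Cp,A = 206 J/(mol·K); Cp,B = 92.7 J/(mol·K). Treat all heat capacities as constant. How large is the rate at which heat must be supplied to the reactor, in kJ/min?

Extent of reaction ξ = 0.769 × 18.0 = 13.842 mol/s
Reaction term: ξ·ΔH°_rxn = 13.842 × 61.7 = 854.05 kJ/s
Sensible, feed 132→25 °C: -396.76 kJ/s
Outlet flows (mol/s): A 4.158, B 27.684
Sensible, products 25→168 °C: 489.47 kJ/s
Q = ΔH = 946.76 kJ/s = 946.76 kW
Heat supplied = 56806 kJ/min

Q_in = 56800 kJ/min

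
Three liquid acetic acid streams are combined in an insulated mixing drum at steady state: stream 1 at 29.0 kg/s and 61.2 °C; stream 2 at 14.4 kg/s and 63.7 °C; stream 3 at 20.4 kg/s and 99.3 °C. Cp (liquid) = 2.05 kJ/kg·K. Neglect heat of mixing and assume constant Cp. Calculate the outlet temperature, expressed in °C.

T_out = 73.9 °C

Energy balance with Q = 0: Σ ṁᵢCp,ᵢ(T_out − Tᵢ) = 0
Σ ṁᵢCp,ᵢTᵢ = 29.0×2.05×61.2 + 14.4×2.05×63.7 + 20.4×2.05×99.3 = 9671.5
Σ ṁᵢCp,ᵢ = 29.0×2.05 + 14.4×2.05 + 20.4×2.05 = 130.79
T_out = 9671.5 / 130.79 = 73.947 °C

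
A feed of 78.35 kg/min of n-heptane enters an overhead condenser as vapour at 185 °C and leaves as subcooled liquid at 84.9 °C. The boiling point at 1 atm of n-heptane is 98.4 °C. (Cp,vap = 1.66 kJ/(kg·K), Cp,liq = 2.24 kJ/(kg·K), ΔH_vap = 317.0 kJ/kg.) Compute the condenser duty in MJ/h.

vapour 185→98.4 °C: -143.76 kJ/kg
condensation at 98.4 °C: -317 kJ/kg
liquid 98.4→84.9 °C: -30.24 kJ/kg
Δh = -143.76 + -317 + -30.24 = -491 kJ/kg
Q = ṁ·Δh = 78.35 kg/min × -491 kJ/kg = -38470 kJ/min
|Q| = 641.16 kW = 2308.2 MJ/h

Q_c = 2310 MJ/h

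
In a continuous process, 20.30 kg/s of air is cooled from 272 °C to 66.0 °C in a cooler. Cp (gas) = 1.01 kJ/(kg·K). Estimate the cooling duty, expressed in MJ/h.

Q = ṁ·Cp·ΔT = 20.30 × 1.01 × (66.0 − 272) = -4223.6 kJ/s
Cooling duty = 15205 MJ/h

Q_c = 15200 MJ/h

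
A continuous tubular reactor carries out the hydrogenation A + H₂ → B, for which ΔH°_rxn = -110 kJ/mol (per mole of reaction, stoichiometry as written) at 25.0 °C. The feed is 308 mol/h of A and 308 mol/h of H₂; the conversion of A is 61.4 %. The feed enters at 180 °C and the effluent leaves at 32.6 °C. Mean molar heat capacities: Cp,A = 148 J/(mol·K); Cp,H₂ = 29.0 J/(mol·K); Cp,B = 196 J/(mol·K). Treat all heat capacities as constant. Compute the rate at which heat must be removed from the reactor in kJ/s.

Extent of reaction ξ = 0.614 × 308 = 189.11 mol/h
Reaction term: ξ·ΔH°_rxn = 189.11 × -110 = -20802 kJ/h
Sensible, feed 180→25 °C: -8450 kJ/h
Outlet flows (mol/h): A 118.89, H₂ 118.89, B 189.11
Sensible, products 25→32.6 °C: 441.63 kJ/h
Q = ΔH = -28811 kJ/h = -8.003 kW
Heat removed = 8.003 kJ/s

Q_out = 8.00 kJ/s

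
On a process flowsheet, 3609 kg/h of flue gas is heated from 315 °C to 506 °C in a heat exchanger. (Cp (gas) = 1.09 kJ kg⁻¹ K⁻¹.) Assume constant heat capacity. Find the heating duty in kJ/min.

Q = ṁ·Cp·ΔT = 3609 × 1.09 × (506 − 315) = 751360 kJ/h
Converting: 751360 / 3600 s = 208.71 kW
Heating duty = 12523 kJ/min

Q = 12500 kJ/min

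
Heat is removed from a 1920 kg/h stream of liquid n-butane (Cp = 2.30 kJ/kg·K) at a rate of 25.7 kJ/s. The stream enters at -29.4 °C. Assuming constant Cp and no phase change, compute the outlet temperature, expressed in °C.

T_out = -50.4 °C

Q = 25.7 kJ/s = 92520 kJ/h
ΔT = Q/(ṁ·Cp) = 92520/(1920×2.30) = 20.951 K
T_out = -29.4 − 20.951 = -50.351 °C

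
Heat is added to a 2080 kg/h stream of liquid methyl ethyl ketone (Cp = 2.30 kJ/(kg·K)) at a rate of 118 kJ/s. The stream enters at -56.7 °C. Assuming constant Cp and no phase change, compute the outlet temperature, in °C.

T_out = 32.1 °C

Q = 118 kJ/s = 424800 kJ/h
ΔT = Q/(ṁ·Cp) = 424800/(2080×2.30) = 88.796 K
T_out = -56.7 + 88.796 = 32.096 °C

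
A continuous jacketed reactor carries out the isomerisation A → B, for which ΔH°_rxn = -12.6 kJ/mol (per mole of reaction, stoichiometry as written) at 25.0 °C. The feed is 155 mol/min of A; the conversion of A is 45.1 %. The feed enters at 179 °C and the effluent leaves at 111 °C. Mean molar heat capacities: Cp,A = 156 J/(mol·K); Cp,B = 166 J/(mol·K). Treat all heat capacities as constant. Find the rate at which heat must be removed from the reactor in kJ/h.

Extent of reaction ξ = 0.451 × 155 = 69.905 mol/min
Reaction term: ξ·ΔH°_rxn = 69.905 × -12.6 = -880.8 kJ/min
Sensible, feed 179→25 °C: -3723.7 kJ/min
Outlet flows (mol/min): A 85.095, B 69.905
Sensible, products 25→111 °C: 2139.6 kJ/min
Q = ΔH = -2464.9 kJ/min = -41.082 kW
Heat removed = 147900 kJ/h

Q_out = 148000 kJ/h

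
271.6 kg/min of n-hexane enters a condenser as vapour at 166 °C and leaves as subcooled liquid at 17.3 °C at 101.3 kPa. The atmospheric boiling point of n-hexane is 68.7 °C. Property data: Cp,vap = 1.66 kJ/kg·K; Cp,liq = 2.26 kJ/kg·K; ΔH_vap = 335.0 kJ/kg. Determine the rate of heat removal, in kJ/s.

Q_c = 2770 kJ/s

vapour 166→68.7 °C: -161.52 kJ/kg
condensation at 68.7 °C: -335 kJ/kg
liquid 68.7→17.3 °C: -116.16 kJ/kg
Δh = -161.52 + -335 + -116.16 = -612.68 kJ/kg
Q = ṁ·Δh = 271.6 kg/min × -612.68 kJ/kg = -166400 kJ/min
|Q| = 2773.4 kW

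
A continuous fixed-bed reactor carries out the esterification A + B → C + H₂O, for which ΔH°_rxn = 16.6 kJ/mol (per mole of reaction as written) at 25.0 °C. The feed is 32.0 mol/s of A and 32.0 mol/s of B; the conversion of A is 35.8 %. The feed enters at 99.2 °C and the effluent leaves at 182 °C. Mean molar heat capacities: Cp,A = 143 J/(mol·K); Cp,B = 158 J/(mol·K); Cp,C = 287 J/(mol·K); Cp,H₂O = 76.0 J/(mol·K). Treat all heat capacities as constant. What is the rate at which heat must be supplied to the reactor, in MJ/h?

Q_in = 3960 MJ/h

Extent of reaction ξ = 0.358 × 32.0 = 11.456 mol/s
Reaction term: ξ·ΔH°_rxn = 11.456 × 16.6 = 190.17 kJ/s
Sensible, feed 99.2→25 °C: -714.69 kJ/s
Outlet flows (mol/s): A 20.544, B 20.544, C 11.456, H₂O 11.456
Sensible, products 25→182 °C: 1623.7 kJ/s
Q = ΔH = 1099.2 kJ/s = 1099.2 kW
Heat supplied = 3957.2 MJ/h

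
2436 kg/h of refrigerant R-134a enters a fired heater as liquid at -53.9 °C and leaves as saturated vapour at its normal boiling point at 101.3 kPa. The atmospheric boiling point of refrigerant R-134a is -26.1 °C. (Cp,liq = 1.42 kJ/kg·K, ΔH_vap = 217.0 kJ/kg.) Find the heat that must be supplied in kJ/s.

liquid -53.9→-26.1 °C: 39.476 kJ/kg
vaporisation at -26.1 °C: 217 kJ/kg
Δh = 39.476 + 217 = 256.48 kJ/kg
Q = ṁ·Δh = 2436 kg/h × 256.48 kJ/kg = 624780 kJ/h
|Q| = 173.55 kW

Q = 174 kJ/s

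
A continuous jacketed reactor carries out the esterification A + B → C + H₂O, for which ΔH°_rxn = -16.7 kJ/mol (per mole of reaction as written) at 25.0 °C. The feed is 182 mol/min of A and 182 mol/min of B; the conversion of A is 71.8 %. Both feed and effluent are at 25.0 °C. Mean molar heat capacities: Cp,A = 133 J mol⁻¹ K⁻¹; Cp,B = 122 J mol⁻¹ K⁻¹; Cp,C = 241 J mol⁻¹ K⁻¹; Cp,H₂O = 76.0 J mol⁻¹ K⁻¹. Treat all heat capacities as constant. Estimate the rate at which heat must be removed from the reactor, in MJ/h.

Q_out = 131 MJ/h

Extent of reaction ξ = 0.718 × 182 = 130.68 mol/min
Reaction term: ξ·ΔH°_rxn = 130.68 × -16.7 = -2182.3 kJ/min
Q = ΔH = -2182.3 kJ/min = -36.371 kW
Heat removed = 130.94 MJ/h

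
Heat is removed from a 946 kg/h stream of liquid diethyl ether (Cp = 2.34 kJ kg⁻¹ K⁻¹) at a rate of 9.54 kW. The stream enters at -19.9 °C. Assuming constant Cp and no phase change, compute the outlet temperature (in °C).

Q = 9.54 kW = 34344 kJ/h
ΔT = Q/(ṁ·Cp) = 34344/(946×2.34) = 15.515 K
T_out = -19.9 − 15.515 = -35.415 °C

T_out = -35.4 °C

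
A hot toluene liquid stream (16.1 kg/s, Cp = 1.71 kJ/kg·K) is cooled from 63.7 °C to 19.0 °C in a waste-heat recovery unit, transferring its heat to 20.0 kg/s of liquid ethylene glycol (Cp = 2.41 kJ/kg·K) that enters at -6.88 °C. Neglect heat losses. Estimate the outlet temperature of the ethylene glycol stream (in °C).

Heat released by hot stream: Q = 16.1 × 1.71 × (63.7 − 19.0) = 1230.6 kJ/s
Energy balance on cold side (adiabatic exchanger): Q = ṁ_c·Cp_c·(T_c,out − T_c,in)
T_c,out = -6.88 + 1230.6/(20.0 × 2.41) = 18.652 °C

T_c,out = 18.7 °C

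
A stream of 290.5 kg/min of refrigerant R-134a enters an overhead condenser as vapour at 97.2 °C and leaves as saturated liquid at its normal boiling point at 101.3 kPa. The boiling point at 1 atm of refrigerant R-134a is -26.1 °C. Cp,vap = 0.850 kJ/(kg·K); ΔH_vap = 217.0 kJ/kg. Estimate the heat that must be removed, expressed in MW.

Q_c = 1.56 MW

vapour 97.2→-26.1 °C: -104.81 kJ/kg
condensation at -26.1 °C: -217 kJ/kg
Δh = -104.81 + -217 = -321.81 kJ/kg
Q = ṁ·Δh = 290.5 kg/min × -321.81 kJ/kg = -93484 kJ/min
|Q| = 1558.1 kW = 1.5581 MW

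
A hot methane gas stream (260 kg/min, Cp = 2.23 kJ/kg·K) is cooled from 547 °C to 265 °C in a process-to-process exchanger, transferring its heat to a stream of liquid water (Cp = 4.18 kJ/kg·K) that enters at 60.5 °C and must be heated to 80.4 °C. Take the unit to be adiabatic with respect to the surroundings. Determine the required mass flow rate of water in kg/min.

ṁ_c = 1970 kg/min

Heat released by hot stream: Q = 260 × 2.23 × (547 − 265) = 163500 kJ/min
Energy balance on cold side (adiabatic exchanger): Q = ṁ_c·Cp_c·(T_c,out − T_c,in)
ṁ_c = 163500 / [4.18 × (80.4 − 60.5)] = 1965.6 kg/min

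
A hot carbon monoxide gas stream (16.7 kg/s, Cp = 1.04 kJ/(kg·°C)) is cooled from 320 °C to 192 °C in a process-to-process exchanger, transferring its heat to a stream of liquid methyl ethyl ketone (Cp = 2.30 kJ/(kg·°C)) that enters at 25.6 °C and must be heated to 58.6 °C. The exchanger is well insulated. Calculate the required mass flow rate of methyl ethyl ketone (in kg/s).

Heat released by hot stream: Q = 16.7 × 1.04 × (320 − 192) = 2223.1 kJ/s
Energy balance on cold side (adiabatic exchanger): Q = ṁ_c·Cp_c·(T_c,out − T_c,in)
ṁ_c = 2223.1 / [2.30 × (58.6 − 25.6)] = 29.29 kg/s

ṁ_c = 29.3 kg/s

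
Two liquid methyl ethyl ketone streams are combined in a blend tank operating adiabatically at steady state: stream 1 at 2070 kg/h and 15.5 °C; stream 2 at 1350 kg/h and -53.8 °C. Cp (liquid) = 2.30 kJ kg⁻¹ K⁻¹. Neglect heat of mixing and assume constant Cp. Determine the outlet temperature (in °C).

Adiabatic, steady state ⇒ Σ ṁᵢCp,ᵢ(T_out − Tᵢ) = 0
T_out = Σ ṁᵢCp,ᵢTᵢ / Σ ṁᵢCp,ᵢ
      = -93253 / 7866 = -11.855 °C

T_out = -11.9 °C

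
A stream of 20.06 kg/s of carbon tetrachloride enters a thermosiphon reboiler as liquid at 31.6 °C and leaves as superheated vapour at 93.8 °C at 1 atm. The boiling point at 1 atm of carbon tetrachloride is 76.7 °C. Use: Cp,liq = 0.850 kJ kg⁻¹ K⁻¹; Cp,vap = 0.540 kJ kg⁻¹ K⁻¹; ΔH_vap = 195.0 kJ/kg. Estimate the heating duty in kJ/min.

Q = 292000 kJ/min

liquid 31.6→76.7 °C: 38.335 kJ/kg
vaporisation at 76.7 °C: 195 kJ/kg
vapour 76.7→93.8 °C: 9.234 kJ/kg
Δh = 38.335 + 195 + 9.234 = 242.57 kJ/kg
Q = ṁ·Δh = 20.06 kg/s × 242.57 kJ/kg = 4865.9 kJ/s
|Q| = 4865.9 kW = 291960 kJ/min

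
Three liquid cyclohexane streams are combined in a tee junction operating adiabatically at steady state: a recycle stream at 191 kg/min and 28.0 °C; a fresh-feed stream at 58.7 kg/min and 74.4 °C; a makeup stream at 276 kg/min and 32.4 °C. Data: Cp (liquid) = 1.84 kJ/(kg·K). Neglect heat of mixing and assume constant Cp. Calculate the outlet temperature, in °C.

T_out = 35.5 °C

No heat crosses the boundary, so H_out = H_in.
T_out = Σ ṁᵢCp,ᵢTᵢ / Σ ṁᵢCp,ᵢ
      = 34330 / 967.29 = 35.491 °C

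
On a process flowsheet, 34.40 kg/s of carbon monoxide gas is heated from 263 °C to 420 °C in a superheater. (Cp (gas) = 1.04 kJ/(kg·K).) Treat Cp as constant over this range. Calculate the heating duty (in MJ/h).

Q = 20200 MJ/h

Q = ṁ·Cp·ΔT = 34.40 × 1.04 × (420 − 263) = 5616.8 kJ/s
Heating duty = 20221 MJ/h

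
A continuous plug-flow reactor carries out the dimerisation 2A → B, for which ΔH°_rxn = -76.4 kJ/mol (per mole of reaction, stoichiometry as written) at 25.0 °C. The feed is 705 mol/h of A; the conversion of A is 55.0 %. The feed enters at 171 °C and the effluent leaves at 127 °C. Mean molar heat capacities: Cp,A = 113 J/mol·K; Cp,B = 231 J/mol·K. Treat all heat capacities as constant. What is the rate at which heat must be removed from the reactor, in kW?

Extent of reaction ξ = 0.550 × 705 / 2 = 193.88 mol/h
Reaction term: ξ·ΔH°_rxn = 193.88 × -76.4 = -14812 kJ/h
Sensible, feed 171→25 °C: -11631 kJ/h
Outlet flows (mol/h): A 317.25, B 193.88
Sensible, products 25→127 °C: 8224.7 kJ/h
Q = ΔH = -18218 kJ/h = -5.0607 kW
Heat removed = 5.0607 kW

Q_out = 5.06 kW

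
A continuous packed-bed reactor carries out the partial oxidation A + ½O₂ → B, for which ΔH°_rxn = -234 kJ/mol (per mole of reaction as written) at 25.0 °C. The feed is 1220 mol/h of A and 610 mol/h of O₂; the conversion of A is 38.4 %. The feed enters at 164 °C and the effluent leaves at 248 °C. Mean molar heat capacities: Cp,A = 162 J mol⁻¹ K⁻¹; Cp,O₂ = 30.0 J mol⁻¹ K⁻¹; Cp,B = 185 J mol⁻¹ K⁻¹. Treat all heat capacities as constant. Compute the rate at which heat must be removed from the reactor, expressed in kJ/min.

Extent of reaction ξ = 0.384 × 1220 = 468.48 mol/h
Reaction term: ξ·ΔH°_rxn = 468.48 × -234 = -109620 kJ/h
Sensible, feed 164→25 °C: -30016 kJ/h
Outlet flows (mol/h): A 751.52, O₂ 375.76, B 468.48
Sensible, products 25→248 °C: 48990 kJ/h
Q = ΔH = -90650 kJ/h = -25.18 kW
Heat removed = 1510.8 kJ/min

Q_out = 1510 kJ/min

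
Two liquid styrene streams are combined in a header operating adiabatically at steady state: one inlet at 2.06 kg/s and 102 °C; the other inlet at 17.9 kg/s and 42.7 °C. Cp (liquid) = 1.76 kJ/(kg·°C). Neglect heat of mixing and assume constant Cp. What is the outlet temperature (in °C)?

T_out = 48.8 °C

No heat crosses the boundary, so H_out = H_in.
T_out = Σ ṁᵢCp,ᵢTᵢ / Σ ṁᵢCp,ᵢ
      = 1715 / 35.13 = 48.82 °C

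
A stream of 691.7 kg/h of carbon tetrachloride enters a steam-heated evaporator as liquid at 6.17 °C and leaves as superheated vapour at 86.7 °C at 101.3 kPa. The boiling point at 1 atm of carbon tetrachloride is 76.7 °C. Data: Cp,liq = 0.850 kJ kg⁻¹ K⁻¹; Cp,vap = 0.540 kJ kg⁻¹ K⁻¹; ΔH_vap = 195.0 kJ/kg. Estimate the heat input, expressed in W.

Q = 50000 W

liquid 6.17→76.7 °C: 59.95 kJ/kg
vaporisation at 76.7 °C: 195 kJ/kg
vapour 76.7→86.7 °C: 5.4 kJ/kg
Δh = 59.95 + 195 + 5.4 = 260.35 kJ/kg
Q = ṁ·Δh = 691.7 kg/h × 260.35 kJ/kg = 180080 kJ/h
|Q| = 50.023 kW = 50023 W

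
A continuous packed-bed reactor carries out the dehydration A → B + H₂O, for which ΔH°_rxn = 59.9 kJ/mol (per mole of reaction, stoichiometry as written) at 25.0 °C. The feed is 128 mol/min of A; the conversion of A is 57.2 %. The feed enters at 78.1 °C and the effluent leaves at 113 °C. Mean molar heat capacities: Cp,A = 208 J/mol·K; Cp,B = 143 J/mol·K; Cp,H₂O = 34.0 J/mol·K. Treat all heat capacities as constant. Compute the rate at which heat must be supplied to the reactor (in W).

Extent of reaction ξ = 0.572 × 128 = 73.216 mol/min
Reaction term: ξ·ΔH°_rxn = 73.216 × 59.9 = 4385.6 kJ/min
Sensible, feed 78.1→25 °C: -1413.7 kJ/min
Outlet flows (mol/min): A 54.784, B 73.216, H₂O 73.216
Sensible, products 25→113 °C: 2143.2 kJ/min
Q = ΔH = 5115.1 kJ/min = 85.251 kW
Heat supplied = 85251 W

Q_in = 85300 W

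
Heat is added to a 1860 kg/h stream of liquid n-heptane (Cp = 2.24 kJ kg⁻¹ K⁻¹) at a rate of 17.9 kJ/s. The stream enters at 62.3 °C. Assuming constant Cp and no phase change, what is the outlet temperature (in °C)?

Q = 17.9 kJ/s = 64440 kJ/h
ΔT = Q/(ṁ·Cp) = 64440/(1860×2.24) = 15.467 K
T_out = 62.3 + 15.467 = 77.767 °C

T_out = 77.8 °C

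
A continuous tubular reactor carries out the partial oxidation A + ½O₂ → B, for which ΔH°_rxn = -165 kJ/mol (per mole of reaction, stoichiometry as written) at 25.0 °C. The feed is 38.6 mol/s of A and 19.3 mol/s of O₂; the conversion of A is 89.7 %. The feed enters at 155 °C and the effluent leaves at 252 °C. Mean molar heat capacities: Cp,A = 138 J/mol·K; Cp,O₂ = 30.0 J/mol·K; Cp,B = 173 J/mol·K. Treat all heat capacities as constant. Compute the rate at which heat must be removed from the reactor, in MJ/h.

Extent of reaction ξ = 0.897 × 38.6 = 34.624 mol/s
Reaction term: ξ·ΔH°_rxn = 34.624 × -165 = -5713 kJ/s
Sensible, feed 155→25 °C: -767.75 kJ/s
Outlet flows (mol/s): A 3.9758, O₂ 1.9879, B 34.624
Sensible, products 25→252 °C: 1497.8 kJ/s
Q = ΔH = -4982.9 kJ/s = -4982.9 kW
Heat removed = 17939 MJ/h

Q_out = 17900 MJ/h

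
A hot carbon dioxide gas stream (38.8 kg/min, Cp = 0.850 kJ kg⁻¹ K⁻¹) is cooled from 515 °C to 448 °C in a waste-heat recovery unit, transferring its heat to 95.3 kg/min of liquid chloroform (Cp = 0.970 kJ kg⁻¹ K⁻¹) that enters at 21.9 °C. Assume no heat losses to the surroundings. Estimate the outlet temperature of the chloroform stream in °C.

T_c,out = 45.8 °C

Heat released by hot stream: Q = 38.8 × 0.850 × (515 − 448) = 2209.7 kJ/min
Energy balance on cold side (adiabatic exchanger): Q = ṁ_c·Cp_c·(T_c,out − T_c,in)
T_c,out = 21.9 + 2209.7/(95.3 × 0.970) = 45.803 °C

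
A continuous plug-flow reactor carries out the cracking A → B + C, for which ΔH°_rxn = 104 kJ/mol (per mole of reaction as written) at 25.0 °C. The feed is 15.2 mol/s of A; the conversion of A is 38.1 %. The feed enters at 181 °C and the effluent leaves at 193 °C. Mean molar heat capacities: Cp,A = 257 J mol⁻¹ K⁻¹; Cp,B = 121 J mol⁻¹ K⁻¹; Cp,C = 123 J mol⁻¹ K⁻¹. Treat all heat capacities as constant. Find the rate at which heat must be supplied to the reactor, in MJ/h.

Q_in = 2290 MJ/h

Extent of reaction ξ = 0.381 × 15.2 = 5.7912 mol/s
Reaction term: ξ·ΔH°_rxn = 5.7912 × 104 = 602.28 kJ/s
Sensible, feed 181→25 °C: -609.4 kJ/s
Outlet flows (mol/s): A 9.4088, B 5.7912, C 5.7912
Sensible, products 25→193 °C: 643.63 kJ/s
Q = ΔH = 636.51 kJ/s = 636.51 kW
Heat supplied = 2291.4 MJ/h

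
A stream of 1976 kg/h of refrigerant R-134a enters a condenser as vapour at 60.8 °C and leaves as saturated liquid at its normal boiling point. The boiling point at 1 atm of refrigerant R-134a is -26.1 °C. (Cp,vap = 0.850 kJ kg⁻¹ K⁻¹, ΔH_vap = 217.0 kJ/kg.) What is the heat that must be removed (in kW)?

Q_c = 160 kW

vapour 60.8→-26.1 °C: -73.865 kJ/kg
condensation at -26.1 °C: -217 kJ/kg
Δh = -73.865 + -217 = -290.87 kJ/kg
Q = ṁ·Δh = 1976 kg/h × -290.87 kJ/kg = -574750 kJ/h
|Q| = 159.65 kW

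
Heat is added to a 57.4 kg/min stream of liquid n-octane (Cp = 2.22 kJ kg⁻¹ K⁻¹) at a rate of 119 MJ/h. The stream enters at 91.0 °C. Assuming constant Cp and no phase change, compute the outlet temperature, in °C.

T_out = 107 °C

Q = 119 MJ/h = 1983.3 kJ/min
ΔT = Q/(ṁ·Cp) = 1983.3/(57.4×2.22) = 15.564 K
T_out = 91.0 + 15.564 = 106.56 °C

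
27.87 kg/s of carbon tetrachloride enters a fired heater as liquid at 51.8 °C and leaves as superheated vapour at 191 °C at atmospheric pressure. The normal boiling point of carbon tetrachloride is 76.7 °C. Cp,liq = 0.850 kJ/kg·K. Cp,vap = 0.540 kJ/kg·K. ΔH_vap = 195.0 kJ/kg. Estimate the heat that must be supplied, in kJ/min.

liquid 51.8→76.7 °C: 21.165 kJ/kg
vaporisation at 76.7 °C: 195 kJ/kg
vapour 76.7→191 °C: 61.722 kJ/kg
Δh = 21.165 + 195 + 61.722 = 277.89 kJ/kg
Q = ṁ·Δh = 27.87 kg/s × 277.89 kJ/kg = 7744.7 kJ/s
|Q| = 7744.7 kW = 464680 kJ/min

Q = 465000 kJ/min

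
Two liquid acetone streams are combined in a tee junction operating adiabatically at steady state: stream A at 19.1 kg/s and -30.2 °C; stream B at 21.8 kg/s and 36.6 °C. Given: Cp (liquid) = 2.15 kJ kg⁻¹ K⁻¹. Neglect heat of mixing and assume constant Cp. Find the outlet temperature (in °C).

No heat crosses the boundary, so H_out = H_in.
Σ ṁᵢCp,ᵢTᵢ = 19.1×2.15×-30.2 + 21.8×2.15×36.6 = 475.28
Σ ṁᵢCp,ᵢ = 19.1×2.15 + 21.8×2.15 = 87.935
T_out = 475.28 / 87.935 = 5.4049 °C

T_out = 5.40 °C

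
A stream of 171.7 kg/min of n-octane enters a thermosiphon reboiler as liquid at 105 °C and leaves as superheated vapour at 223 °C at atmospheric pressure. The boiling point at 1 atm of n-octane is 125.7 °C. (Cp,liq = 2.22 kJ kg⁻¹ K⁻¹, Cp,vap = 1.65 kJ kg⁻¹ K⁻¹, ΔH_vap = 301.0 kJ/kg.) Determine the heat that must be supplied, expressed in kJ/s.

liquid 105→125.7 °C: 45.954 kJ/kg
vaporisation at 125.7 °C: 301 kJ/kg
vapour 125.7→223 °C: 160.54 kJ/kg
Δh = 45.954 + 301 + 160.54 = 507.5 kJ/kg
Q = ṁ·Δh = 171.7 kg/min × 507.5 kJ/kg = 87138 kJ/min
|Q| = 1452.3 kW

Q = 1450 kJ/s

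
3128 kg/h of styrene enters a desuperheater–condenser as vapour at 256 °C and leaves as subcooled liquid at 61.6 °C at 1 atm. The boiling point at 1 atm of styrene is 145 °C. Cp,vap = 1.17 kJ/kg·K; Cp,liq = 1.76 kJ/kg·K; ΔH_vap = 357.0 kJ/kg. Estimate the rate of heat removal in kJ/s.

vapour 256→145 °C: -129.87 kJ/kg
condensation at 145 °C: -357 kJ/kg
liquid 145→61.6 °C: -146.78 kJ/kg
Δh = -129.87 + -357 + -146.78 = -633.65 kJ/kg
Q = ṁ·Δh = 3128 kg/h × -633.65 kJ/kg = -1.9821e+06 kJ/h
|Q| = 550.57 kW

Q_c = 551 kJ/s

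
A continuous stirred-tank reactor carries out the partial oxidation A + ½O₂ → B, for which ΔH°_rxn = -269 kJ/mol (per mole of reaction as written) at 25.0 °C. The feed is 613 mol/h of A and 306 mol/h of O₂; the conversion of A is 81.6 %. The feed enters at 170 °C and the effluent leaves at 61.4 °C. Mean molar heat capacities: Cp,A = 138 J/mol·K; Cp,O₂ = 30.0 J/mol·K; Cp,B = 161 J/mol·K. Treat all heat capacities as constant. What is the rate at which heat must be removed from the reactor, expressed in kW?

Q_out = 40.2 kW

Extent of reaction ξ = 0.816 × 613 = 500.21 mol/h
Reaction term: ξ·ΔH°_rxn = 500.21 × -269 = -134560 kJ/h
Sensible, feed 170→25 °C: -13597 kJ/h
Outlet flows (mol/h): A 112.79, O₂ 55.896, B 500.21
Sensible, products 25→61.4 °C: 3559 kJ/h
Q = ΔH = -144590 kJ/h = -40.165 kW
Heat removed = 40.165 kW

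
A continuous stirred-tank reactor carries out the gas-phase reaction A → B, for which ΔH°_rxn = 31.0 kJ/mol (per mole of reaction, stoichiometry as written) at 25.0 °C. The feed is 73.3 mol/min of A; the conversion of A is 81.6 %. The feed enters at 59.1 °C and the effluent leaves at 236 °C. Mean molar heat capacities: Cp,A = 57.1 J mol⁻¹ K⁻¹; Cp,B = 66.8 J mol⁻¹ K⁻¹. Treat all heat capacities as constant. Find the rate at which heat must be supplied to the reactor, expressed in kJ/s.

Extent of reaction ξ = 0.816 × 73.3 = 59.813 mol/min
Reaction term: ξ·ΔH°_rxn = 59.813 × 31.0 = 1854.2 kJ/min
Sensible, feed 59.1→25 °C: -142.72 kJ/min
Outlet flows (mol/min): A 13.487, B 59.813
Sensible, products 25→236 °C: 1005.5 kJ/min
Q = ΔH = 2717 kJ/min = 45.284 kW
Heat supplied = 45.284 kJ/s

Q_in = 45.3 kJ/s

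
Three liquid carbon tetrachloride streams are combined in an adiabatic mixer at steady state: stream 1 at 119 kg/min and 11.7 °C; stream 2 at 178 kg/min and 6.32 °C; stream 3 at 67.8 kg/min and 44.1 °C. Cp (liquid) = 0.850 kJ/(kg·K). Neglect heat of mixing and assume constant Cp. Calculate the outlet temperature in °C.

Adiabatic, steady state ⇒ Σ ṁᵢCp,ᵢ(T_out − Tᵢ) = 0
Σ ṁᵢCp,ᵢTᵢ = 119×0.850×11.7 + 178×0.850×6.32 + 67.8×0.850×44.1 = 4681.2
Σ ṁᵢCp,ᵢ = 119×0.850 + 178×0.850 + 67.8×0.850 = 310.08
T_out = 4681.2 / 310.08 = 15.097 °C

T_out = 15.1 °C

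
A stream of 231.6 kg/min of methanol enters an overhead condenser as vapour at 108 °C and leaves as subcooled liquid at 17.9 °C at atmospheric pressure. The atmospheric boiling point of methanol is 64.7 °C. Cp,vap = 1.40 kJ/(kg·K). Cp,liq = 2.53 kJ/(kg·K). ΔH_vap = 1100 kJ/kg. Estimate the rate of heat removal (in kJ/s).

vapour 108→64.7 °C: -60.62 kJ/kg
condensation at 64.7 °C: -1100 kJ/kg
liquid 64.7→17.9 °C: -118.4 kJ/kg
Δh = -60.62 + -1100 + -118.4 = -1279 kJ/kg
Q = ṁ·Δh = 231.6 kg/min × -1279 kJ/kg = -296220 kJ/min
|Q| = 4937 kW

Q_c = 4940 kJ/s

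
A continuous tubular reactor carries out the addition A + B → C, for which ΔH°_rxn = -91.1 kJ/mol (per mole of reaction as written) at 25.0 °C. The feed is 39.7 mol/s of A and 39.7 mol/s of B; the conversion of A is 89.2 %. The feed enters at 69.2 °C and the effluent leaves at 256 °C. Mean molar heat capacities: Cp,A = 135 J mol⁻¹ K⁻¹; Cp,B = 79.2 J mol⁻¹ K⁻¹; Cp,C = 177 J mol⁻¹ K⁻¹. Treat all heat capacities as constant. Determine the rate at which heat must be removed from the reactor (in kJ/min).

Q_out = 117000 kJ/min

Extent of reaction ξ = 0.892 × 39.7 = 35.412 mol/s
Reaction term: ξ·ΔH°_rxn = 35.412 × -91.1 = -3226.1 kJ/s
Sensible, feed 69.2→25 °C: -375.87 kJ/s
Outlet flows (mol/s): A 4.2876, B 4.2876, C 35.412
Sensible, products 25→256 °C: 1660.1 kJ/s
Q = ΔH = -1941.9 kJ/s = -1941.9 kW
Heat removed = 116510 kJ/min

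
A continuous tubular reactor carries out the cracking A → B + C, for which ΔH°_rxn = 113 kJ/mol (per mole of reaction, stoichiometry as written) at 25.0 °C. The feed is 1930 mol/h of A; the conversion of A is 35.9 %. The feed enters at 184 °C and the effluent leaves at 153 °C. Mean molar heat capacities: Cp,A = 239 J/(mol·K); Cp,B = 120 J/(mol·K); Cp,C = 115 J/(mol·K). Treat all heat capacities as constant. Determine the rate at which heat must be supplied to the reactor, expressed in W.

Q_in = 17700 W

Extent of reaction ξ = 0.359 × 1930 = 692.87 mol/h
Reaction term: ξ·ΔH°_rxn = 692.87 × 113 = 78294 kJ/h
Sensible, feed 184→25 °C: -73342 kJ/h
Outlet flows (mol/h): A 1237.1, B 692.87, C 692.87
Sensible, products 25→153 °C: 58688 kJ/h
Q = ΔH = 63640 kJ/h = 17.678 kW
Heat supplied = 17678 W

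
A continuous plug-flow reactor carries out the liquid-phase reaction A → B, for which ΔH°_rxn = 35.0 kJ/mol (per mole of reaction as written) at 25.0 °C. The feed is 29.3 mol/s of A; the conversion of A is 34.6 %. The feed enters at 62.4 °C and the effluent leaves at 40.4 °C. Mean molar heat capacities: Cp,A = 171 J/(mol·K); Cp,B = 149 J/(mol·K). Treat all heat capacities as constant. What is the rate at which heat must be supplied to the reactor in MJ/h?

Q_in = 868 MJ/h

Extent of reaction ξ = 0.346 × 29.3 = 10.138 mol/s
Reaction term: ξ·ΔH°_rxn = 10.138 × 35.0 = 354.82 kJ/s
Sensible, feed 62.4→25 °C: -187.39 kJ/s
Outlet flows (mol/s): A 19.162, B 10.138
Sensible, products 25→40.4 °C: 73.724 kJ/s
Q = ΔH = 241.16 kJ/s = 241.16 kW
Heat supplied = 868.18 MJ/h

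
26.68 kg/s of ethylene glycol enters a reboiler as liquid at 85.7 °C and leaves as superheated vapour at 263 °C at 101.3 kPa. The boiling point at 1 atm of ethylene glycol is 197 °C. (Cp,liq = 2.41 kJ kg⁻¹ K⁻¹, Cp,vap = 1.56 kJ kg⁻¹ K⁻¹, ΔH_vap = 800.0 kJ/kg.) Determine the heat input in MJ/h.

Q = 112000 MJ/h

liquid 85.7→197 °C: 268.23 kJ/kg
vaporisation at 197 °C: 800 kJ/kg
vapour 197→263 °C: 102.96 kJ/kg
Δh = 268.23 + 800 + 102.96 = 1171.2 kJ/kg
Q = ṁ·Δh = 26.68 kg/s × 1171.2 kJ/kg = 31247 kJ/s
|Q| = 31247 kW = 112490 MJ/h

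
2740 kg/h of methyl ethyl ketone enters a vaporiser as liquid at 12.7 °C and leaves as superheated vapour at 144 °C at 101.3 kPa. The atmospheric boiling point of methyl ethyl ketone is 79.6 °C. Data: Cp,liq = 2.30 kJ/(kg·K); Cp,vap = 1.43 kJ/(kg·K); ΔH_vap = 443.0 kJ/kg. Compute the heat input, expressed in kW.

Q = 524 kW

liquid 12.7→79.6 °C: 153.87 kJ/kg
vaporisation at 79.6 °C: 443 kJ/kg
vapour 79.6→144 °C: 92.092 kJ/kg
Δh = 153.87 + 443 + 92.092 = 688.96 kJ/kg
Q = ṁ·Δh = 2740 kg/h × 688.96 kJ/kg = 1.8878e+06 kJ/h
|Q| = 524.38 kW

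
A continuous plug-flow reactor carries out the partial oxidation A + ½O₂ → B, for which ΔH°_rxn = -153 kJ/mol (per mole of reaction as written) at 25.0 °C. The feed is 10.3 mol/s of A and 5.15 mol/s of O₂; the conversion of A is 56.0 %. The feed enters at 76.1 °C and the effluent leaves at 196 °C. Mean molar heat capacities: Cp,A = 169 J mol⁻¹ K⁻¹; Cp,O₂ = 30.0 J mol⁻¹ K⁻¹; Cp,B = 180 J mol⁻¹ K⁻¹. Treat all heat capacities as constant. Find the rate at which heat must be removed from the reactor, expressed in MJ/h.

Q_out = 2370 MJ/h

Extent of reaction ξ = 0.560 × 10.3 = 5.768 mol/s
Reaction term: ξ·ΔH°_rxn = 5.768 × -153 = -882.5 kJ/s
Sensible, feed 76.1→25 °C: -96.845 kJ/s
Outlet flows (mol/s): A 4.532, O₂ 2.266, B 5.768
Sensible, products 25→196 °C: 320.13 kJ/s
Q = ΔH = -659.21 kJ/s = -659.21 kW
Heat removed = 2373.2 MJ/h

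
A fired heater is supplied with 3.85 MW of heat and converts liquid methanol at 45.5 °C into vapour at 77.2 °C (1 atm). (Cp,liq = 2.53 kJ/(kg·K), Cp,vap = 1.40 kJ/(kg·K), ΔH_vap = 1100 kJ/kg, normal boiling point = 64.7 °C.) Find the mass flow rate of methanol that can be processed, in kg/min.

Δh = 2.53×(64.7−45.5) + 1100 + 1.40×(77.2−64.7) = 1166.1 kJ/kg
Q = 3.85 MW = 3850 kJ/s = 231000 kJ/min
ṁ = Q/Δh = 231000 / 1166.1 = 198.1 kg/min

ṁ = 198 kg/min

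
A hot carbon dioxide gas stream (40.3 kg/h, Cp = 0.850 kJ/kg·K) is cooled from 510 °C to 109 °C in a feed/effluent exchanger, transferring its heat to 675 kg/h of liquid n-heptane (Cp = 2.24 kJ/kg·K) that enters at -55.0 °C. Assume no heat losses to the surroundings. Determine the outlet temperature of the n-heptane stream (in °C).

Heat released by hot stream: Q = 40.3 × 0.850 × (510 − 109) = 13736 kJ/h
Energy balance on cold side (adiabatic exchanger): Q = ṁ_c·Cp_c·(T_c,out − T_c,in)
T_c,out = -55.0 + 13736/(675 × 2.24) = -45.915 °C

T_c,out = -45.9 °C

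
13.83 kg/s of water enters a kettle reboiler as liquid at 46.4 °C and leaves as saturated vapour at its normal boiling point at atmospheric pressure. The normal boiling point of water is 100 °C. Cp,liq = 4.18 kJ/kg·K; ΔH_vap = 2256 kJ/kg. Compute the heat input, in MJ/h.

liquid 46.4→100 °C: 224.05 kJ/kg
vaporisation at 100 °C: 2256 kJ/kg
Δh = 224.05 + 2256 = 2480 kJ/kg
Q = ṁ·Δh = 13.83 kg/s × 2480 kJ/kg = 34299 kJ/s
|Q| = 34299 kW = 123480 MJ/h

Q = 123000 MJ/h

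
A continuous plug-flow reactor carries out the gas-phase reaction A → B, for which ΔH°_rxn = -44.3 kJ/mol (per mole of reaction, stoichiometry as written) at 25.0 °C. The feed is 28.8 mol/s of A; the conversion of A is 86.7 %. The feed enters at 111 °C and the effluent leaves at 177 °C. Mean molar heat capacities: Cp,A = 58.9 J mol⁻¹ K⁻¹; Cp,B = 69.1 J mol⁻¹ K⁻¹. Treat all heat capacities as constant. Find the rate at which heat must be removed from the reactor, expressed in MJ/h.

Extent of reaction ξ = 0.867 × 28.8 = 24.97 mol/s
Reaction term: ξ·ΔH°_rxn = 24.97 × -44.3 = -1106.2 kJ/s
Sensible, feed 111→25 °C: -145.88 kJ/s
Outlet flows (mol/s): A 3.8304, B 24.97
Sensible, products 25→177 °C: 296.55 kJ/s
Q = ΔH = -955.48 kJ/s = -955.48 kW
Heat removed = 3439.7 MJ/h

Q_out = 3440 MJ/h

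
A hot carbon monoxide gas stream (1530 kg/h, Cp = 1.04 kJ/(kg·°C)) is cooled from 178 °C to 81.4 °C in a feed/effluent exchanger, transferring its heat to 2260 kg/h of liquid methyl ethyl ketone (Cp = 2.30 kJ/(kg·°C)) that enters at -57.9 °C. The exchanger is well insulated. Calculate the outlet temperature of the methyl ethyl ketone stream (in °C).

T_c,out = -28.3 °C

Heat released by hot stream: Q = 1530 × 1.04 × (178 − 81.4) = 153710 kJ/h
Energy balance on cold side (adiabatic exchanger): Q = ṁ_c·Cp_c·(T_c,out − T_c,in)
T_c,out = -57.9 + 153710/(2260 × 2.30) = -28.329 °C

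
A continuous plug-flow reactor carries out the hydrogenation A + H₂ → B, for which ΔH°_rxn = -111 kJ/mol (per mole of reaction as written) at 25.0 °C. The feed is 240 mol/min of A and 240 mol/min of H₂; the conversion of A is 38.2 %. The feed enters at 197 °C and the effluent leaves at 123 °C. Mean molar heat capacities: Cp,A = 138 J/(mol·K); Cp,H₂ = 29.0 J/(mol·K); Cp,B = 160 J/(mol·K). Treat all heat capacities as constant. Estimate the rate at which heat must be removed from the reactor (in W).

Extent of reaction ξ = 0.382 × 240 = 91.68 mol/min
Reaction term: ξ·ΔH°_rxn = 91.68 × -111 = -10176 kJ/min
Sensible, feed 197→25 °C: -6893.8 kJ/min
Outlet flows (mol/min): A 148.32, H₂ 148.32, B 91.68
Sensible, products 25→123 °C: 3864.9 kJ/min
Q = ΔH = -13205 kJ/min = -220.09 kW
Heat removed = 220090 W

Q_out = 220000 W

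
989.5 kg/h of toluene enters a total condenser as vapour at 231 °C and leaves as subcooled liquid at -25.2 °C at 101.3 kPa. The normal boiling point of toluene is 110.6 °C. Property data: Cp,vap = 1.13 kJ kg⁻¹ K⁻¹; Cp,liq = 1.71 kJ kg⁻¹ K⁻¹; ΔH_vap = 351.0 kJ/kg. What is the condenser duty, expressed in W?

Q_c = 198000 W

vapour 231→110.6 °C: -136.05 kJ/kg
condensation at 110.6 °C: -351 kJ/kg
liquid 110.6→-25.2 °C: -232.22 kJ/kg
Δh = -136.05 + -351 + -232.22 = -719.27 kJ/kg
Q = ṁ·Δh = 989.5 kg/h × -719.27 kJ/kg = -711720 kJ/h
|Q| = 197.7 kW = 197700 W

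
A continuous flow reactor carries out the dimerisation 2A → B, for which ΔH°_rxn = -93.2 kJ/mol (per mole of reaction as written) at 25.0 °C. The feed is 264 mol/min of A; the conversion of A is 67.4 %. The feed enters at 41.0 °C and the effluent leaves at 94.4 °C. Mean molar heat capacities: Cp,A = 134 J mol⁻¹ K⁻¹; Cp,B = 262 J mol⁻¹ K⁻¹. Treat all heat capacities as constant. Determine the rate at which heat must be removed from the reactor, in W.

Extent of reaction ξ = 0.674 × 264 / 2 = 88.968 mol/min
Reaction term: ξ·ΔH°_rxn = 88.968 × -93.2 = -8291.8 kJ/min
Sensible, feed 41.0→25 °C: -566.02 kJ/min
Outlet flows (mol/min): A 86.064, B 88.968
Sensible, products 25→94.4 °C: 2418 kJ/min
Q = ΔH = -6439.8 kJ/min = -107.33 kW
Heat removed = 107330 W

Q_out = 107000 W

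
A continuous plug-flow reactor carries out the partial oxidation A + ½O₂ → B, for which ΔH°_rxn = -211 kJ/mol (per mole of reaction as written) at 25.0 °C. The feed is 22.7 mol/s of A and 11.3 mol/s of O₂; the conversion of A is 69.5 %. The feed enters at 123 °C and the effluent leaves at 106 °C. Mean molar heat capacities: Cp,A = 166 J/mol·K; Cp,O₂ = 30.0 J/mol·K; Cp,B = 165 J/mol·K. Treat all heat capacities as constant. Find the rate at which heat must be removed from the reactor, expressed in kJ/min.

Extent of reaction ξ = 0.695 × 22.7 = 15.776 mol/s
Reaction term: ξ·ΔH°_rxn = 15.776 × -211 = -3328.8 kJ/s
Sensible, feed 123→25 °C: -402.51 kJ/s
Outlet flows (mol/s): A 6.9235, O₂ 3.4118, B 15.776
Sensible, products 25→106 °C: 312.24 kJ/s
Q = ΔH = -3419.1 kJ/s = -3419.1 kW
Heat removed = 205150 kJ/min

Q_out = 205000 kJ/min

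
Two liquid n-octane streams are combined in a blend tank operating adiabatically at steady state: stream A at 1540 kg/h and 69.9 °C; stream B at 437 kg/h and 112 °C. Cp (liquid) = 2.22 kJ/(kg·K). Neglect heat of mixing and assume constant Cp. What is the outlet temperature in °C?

T_out = 79.2 °C

Energy balance with Q = 0: Σ ṁᵢCp,ᵢ(T_out − Tᵢ) = 0
Σ ṁᵢCp,ᵢTᵢ = 1540×2.22×69.9 + 437×2.22×112 = 347630
Σ ṁᵢCp,ᵢ = 1540×2.22 + 437×2.22 = 4388.9
T_out = 347630 / 4388.9 = 79.206 °C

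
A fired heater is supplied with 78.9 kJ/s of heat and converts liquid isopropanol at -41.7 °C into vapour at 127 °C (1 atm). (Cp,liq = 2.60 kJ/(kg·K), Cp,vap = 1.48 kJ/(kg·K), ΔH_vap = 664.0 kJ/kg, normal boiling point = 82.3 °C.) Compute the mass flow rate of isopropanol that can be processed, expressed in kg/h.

ṁ = 270 kg/h

Δh = 2.60×(82.3−-41.7) + 664.0 + 1.48×(127−82.3) = 1052.6 kJ/kg
Q = 78.9 kJ/s = 78.9 kJ/s = 284040 kJ/h
ṁ = Q/Δh = 284040 / 1052.6 = 269.86 kg/h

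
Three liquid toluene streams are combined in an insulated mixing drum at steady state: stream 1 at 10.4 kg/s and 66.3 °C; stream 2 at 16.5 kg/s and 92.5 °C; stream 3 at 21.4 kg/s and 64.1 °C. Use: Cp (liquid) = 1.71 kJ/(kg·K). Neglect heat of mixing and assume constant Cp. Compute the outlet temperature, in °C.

T_out = 74.3 °C

Adiabatic, steady state ⇒ Σ ṁᵢCp,ᵢ(T_out − Tᵢ) = 0
Σ ṁᵢCp,ᵢTᵢ = 10.4×1.71×66.3 + 16.5×1.71×92.5 + 21.4×1.71×64.1 = 6134.6
Σ ṁᵢCp,ᵢ = 10.4×1.71 + 16.5×1.71 + 21.4×1.71 = 82.593
T_out = 6134.6 / 82.593 = 74.276 °C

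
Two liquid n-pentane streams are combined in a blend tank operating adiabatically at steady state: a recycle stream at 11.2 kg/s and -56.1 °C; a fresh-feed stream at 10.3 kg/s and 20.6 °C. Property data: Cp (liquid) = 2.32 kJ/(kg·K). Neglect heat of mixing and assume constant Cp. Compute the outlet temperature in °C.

T_out = -19.4 °C

No heat crosses the boundary, so H_out = H_in.
T_out = Σ ṁᵢCp,ᵢTᵢ / Σ ṁᵢCp,ᵢ
      = -965.44 / 49.88 = -19.355 °C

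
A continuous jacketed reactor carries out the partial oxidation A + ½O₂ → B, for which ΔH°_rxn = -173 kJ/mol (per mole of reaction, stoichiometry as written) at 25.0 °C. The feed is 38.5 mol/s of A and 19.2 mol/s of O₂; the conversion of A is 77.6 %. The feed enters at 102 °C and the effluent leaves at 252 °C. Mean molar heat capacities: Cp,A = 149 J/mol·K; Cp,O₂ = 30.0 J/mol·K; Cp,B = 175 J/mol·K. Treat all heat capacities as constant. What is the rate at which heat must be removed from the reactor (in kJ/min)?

Q_out = 249000 kJ/min

Extent of reaction ξ = 0.776 × 38.5 = 29.876 mol/s
Reaction term: ξ·ΔH°_rxn = 29.876 × -173 = -5168.5 kJ/s
Sensible, feed 102→25 °C: -486.06 kJ/s
Outlet flows (mol/s): A 8.624, O₂ 4.262, B 29.876
Sensible, products 25→252 °C: 1507.5 kJ/s
Q = ΔH = -4147.1 kJ/s = -4147.1 kW
Heat removed = 248820 kJ/min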